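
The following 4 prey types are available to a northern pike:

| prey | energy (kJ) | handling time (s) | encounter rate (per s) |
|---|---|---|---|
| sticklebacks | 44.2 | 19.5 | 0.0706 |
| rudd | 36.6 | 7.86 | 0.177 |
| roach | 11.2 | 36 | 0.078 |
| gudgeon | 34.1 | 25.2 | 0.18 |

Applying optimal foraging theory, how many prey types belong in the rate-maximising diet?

1

E/h in descending order: rudd 4.66, sticklebacks 2.27, gudgeon 1.35, roach 0.311 kJ/s. The optimal diet is the largest prefix of this list for which every included type satisfies E_i/h_i > R on the types above it.
Rate on top 1: 2.709. sticklebacks: 2.27 < 2.709 → exclude; stop.
Optimal diet: rudd — 1 of 4 types.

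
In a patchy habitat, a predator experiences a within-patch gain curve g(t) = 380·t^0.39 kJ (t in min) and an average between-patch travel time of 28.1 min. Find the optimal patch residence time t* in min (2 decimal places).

By the marginal value theorem, leave when the instantaneous gain rate g'(t) equals the habitat-wide average g(t)/(T + t).
g'(t) = 0.39·380·t^-0.61. Setting 0.39·380·t^-0.61 = 380·t^0.39/(28.1+t) gives 0.39(28.1+t) = t, so 0.61·t = 0.39×28.1.
t* = 0.39×28.1/0.61 = 17.97 min.

17.97 min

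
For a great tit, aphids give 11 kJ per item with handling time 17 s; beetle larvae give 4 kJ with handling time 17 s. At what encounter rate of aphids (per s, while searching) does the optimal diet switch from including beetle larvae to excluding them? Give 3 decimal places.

0.034 per s

Drop beetle larvae once their profitability E₂/h₂ falls below the rate achievable on aphids alone: E₂/h₂ = λE₁/(1 + λh₁).
Solve for λ: λE₁h₂ = E₂(1 + λh₁) → λ(E₁h₂ − E₂h₁) = E₂ → λ = E₂/(E₁h₂ − E₂h₁).
λ = 4/(11×17 − 4×17) = 4/119 = 0.03361 per s.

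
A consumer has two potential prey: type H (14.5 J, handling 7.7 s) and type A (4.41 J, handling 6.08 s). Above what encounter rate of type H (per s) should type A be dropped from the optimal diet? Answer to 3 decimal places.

At the threshold, the rate on type H alone equals the profitability of type A: λ·14.5/(1 + λ·7.7) = 4.41/6.08 = 0.7253.
Rearranging, λ(14.5 − 0.7253×7.7) = 0.7253, so λ = 0.7253/8.915 = 0.08136 per s.

0.081 per s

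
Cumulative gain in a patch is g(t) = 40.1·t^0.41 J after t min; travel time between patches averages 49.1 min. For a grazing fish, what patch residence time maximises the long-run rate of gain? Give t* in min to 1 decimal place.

Maximise g(t)/(T+t): set derivative to zero → g'(t)(T+t) = g(t).
g'(t) = 0.41·40.1·t^-0.59. Setting 0.41·40.1·t^-0.59 = 40.1·t^0.41/(49.1+t) gives 0.41(49.1+t) = t, so 0.59·t = 0.41×49.1.
t* = 0.41×49.1/0.59 = 34.12 min.

34.1 min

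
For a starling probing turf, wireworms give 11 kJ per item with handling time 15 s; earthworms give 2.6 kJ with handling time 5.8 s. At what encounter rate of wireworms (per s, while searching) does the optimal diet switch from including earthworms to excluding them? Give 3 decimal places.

0.105 per s

The zero-one rule: include earthworms iff E₂/h₂ > λE₁/(1+λh₁). Equality gives the switch point.
λE₁h₂ = E₂ + λE₂h₁ ⇒ λ = E₂/(E₁h₂ − E₂h₁) = 2.6/(63.8 − 39) = 0.1048 per s.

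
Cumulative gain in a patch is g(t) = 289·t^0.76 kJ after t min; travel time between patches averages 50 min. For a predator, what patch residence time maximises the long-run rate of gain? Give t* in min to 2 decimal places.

Optimal t* satisfies g'(t*) = g(t*)/(T + t*).
g'(t) = 0.76·289·t^-0.24. Setting 0.76·289·t^-0.24 = 289·t^0.76/(50+t) gives 0.76(50+t) = t, so 0.24·t = 0.76×50.
t* = 0.76×50/0.24 = 158.3 min.

158.33 min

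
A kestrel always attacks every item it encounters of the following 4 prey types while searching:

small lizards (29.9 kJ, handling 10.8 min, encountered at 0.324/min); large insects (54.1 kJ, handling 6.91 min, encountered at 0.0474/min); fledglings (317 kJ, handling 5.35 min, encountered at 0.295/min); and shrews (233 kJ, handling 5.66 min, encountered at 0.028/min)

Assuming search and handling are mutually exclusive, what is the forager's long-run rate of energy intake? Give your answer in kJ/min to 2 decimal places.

R = (0.324×29.9 + 0.0474×54.1 + 0.295×317 + 0.028×233) / (1 + 0.324×10.8 + 0.0474×6.91 + 0.295×5.35 + 0.028×5.66) = 112.3/6.563 = 17.11 kJ/min.

17.11 kJ/min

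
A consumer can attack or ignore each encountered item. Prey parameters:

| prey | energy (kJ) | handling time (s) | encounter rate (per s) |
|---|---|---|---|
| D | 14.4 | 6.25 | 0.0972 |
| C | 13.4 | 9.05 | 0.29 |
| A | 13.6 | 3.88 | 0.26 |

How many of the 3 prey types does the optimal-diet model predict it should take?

2

Profitabilities (E/h, kJ/s): A 3.51, D 2.3, C 1.48. Add prey in this order while the next type's profitability exceeds the intake rate on those already taken.
Rate on top 1: 1.76. D: 2.3 > 1.76 → include.
Rate on top 2: 1.887. C: 1.48 < 1.887 → exclude; stop.
Optimal diet: A, D — 2 of 3 types.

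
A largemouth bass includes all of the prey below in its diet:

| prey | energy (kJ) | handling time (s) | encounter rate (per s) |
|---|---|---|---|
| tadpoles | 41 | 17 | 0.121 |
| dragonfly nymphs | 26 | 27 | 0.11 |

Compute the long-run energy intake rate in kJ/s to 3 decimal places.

1.298 kJ/s

R = Σλ_iE_i / (1 + Σλ_ih_i)
Numerator: 0.121×41 + 0.11×26 = 7.821
Denominator: 1 + 0.121×17 + 0.11×27 = 6.027
R = 7.821/6.027 = 1.298 kJ/s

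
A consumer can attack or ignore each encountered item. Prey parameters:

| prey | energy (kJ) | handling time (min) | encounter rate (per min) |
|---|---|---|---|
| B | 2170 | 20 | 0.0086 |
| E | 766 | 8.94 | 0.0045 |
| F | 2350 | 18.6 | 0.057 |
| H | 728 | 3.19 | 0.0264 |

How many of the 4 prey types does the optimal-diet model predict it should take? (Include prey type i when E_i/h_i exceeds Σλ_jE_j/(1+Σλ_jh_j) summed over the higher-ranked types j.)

E/h in descending order: H 228, F 126, B 108, E 85.7 kJ/min. The optimal diet is the largest prefix of this list for which every included type satisfies E_i/h_i > R on the types above it.
Rate on top 1: 17.73. F: 126 > 17.73 → include.
Rate on top 2: 71.43. B: 108 > 71.43 → include.
Rate on top 3: 74.18. E: 85.7 > 74.18 → include.
Optimal diet: H, F, B, E — 4 of 4 types.

4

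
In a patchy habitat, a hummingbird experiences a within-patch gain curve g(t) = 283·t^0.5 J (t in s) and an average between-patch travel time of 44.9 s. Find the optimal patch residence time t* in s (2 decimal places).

By the marginal value theorem, leave when the instantaneous gain rate g'(t) equals the habitat-wide average g(t)/(T + t).
g'(t) = 0.5·283·t^-0.5. Setting 0.5·283·t^-0.5 = 283·t^0.5/(44.9+t) gives 0.5(44.9+t) = t, so 0.50·t = 0.5×44.9.
t* = 0.5×44.9/0.50 = 44.9 s.

44.90 s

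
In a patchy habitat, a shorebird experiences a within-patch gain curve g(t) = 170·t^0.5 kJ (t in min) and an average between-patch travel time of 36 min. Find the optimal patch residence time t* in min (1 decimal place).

36.0 min

By the marginal value theorem, leave when the instantaneous gain rate g'(t) equals the habitat-wide average g(t)/(T + t).
g'(t) = 0.5·170·t^-0.5. Setting 0.5·170·t^-0.5 = 170·t^0.5/(36+t) gives 0.5(36+t) = t, so 0.50·t = 0.5×36.
t* = 0.5×36/0.50 = 36 min.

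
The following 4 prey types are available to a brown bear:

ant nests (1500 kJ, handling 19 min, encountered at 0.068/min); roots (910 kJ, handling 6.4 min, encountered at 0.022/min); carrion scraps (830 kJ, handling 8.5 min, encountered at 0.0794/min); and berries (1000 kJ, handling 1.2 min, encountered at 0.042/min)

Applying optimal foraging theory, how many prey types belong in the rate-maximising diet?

E/h in descending order: berries 833, roots 142, carrion scraps 97.6, ant nests 78.9 kJ/min. The optimal diet is the largest prefix of this list for which every included type satisfies E_i/h_i > R on the types above it.
Rate on top 1: 39.98. roots: 142 > 39.98 → include.
Rate on top 2: 52.07. carrion scraps: 97.6 > 52.07 → include.
Rate on top 3: 68.55. ant nests: 78.9 > 68.55 → include.
Optimal diet: berries, roots, carrion scraps, ant nests — 4 of 4 types.

4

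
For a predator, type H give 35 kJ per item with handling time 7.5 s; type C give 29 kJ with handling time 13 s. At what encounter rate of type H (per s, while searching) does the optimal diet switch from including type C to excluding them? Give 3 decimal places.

The zero-one rule: include type C iff E₂/h₂ > λE₁/(1+λh₁). Equality gives the switch point.
λE₁h₂ = E₂ + λE₂h₁ ⇒ λ = E₂/(E₁h₂ − E₂h₁) = 29/(455 − 217.5) = 0.1221 per s.

0.122 per s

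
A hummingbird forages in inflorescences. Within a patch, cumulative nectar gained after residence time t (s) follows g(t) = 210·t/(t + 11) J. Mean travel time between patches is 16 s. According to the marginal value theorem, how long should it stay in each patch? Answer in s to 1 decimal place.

13.3 s

By the marginal value theorem, leave when the instantaneous gain rate g'(t) equals the habitat-wide average g(t)/(T + t).
g'(t) = 210·11/(t + 11)². Setting 210·11/(t+11)² = 210t/[(t+11)(16+t)] gives 11(16+t) = t(t+11), so t² = 11×16 = 176.
t* = √176 = 13.27 s.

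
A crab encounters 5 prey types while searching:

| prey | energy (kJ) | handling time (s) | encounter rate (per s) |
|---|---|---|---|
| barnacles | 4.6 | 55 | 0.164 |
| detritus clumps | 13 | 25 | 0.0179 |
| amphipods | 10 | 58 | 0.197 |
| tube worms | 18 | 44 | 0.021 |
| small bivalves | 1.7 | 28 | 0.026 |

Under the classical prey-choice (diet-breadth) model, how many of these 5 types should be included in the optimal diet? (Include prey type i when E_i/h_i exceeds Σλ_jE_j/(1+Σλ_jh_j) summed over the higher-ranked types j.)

2

E/h in descending order: detritus clumps 0.52, tube worms 0.409, amphipods 0.172, barnacles 0.0836, small bivalves 0.0607 kJ/s. The optimal diet is the largest prefix of this list for which every included type satisfies E_i/h_i > R on the types above it.
Rate on top 1: 0.1608. tube worms: 0.409 > 0.1608 → include.
Rate on top 2: 0.2575. amphipods: 0.172 < 0.2575 → exclude; stop.
Optimal diet: detritus clumps, tube worms — 2 of 5 types.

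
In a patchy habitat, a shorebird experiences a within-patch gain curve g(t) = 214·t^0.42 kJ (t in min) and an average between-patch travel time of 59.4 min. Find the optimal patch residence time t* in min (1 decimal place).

Maximise g(t)/(T+t): set derivative to zero → g'(t)(T+t) = g(t).
g'(t) = 0.42·214·t^-0.58. Setting 0.42·214·t^-0.58 = 214·t^0.42/(59.4+t) gives 0.42(59.4+t) = t, so 0.58·t = 0.42×59.4.
t* = 0.42×59.4/0.58 = 43.01 min.

43.0 min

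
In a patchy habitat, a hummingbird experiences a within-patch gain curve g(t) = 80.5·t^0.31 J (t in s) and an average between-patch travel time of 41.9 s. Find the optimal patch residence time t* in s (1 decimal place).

By the marginal value theorem, leave when the instantaneous gain rate g'(t) equals the habitat-wide average g(t)/(T + t).
g'(t) = 0.31·80.5·t^-0.69. Setting 0.31·80.5·t^-0.69 = 80.5·t^0.31/(41.9+t) gives 0.31(41.9+t) = t, so 0.69·t = 0.31×41.9.
t* = 0.31×41.9/0.69 = 18.82 s.

18.8 s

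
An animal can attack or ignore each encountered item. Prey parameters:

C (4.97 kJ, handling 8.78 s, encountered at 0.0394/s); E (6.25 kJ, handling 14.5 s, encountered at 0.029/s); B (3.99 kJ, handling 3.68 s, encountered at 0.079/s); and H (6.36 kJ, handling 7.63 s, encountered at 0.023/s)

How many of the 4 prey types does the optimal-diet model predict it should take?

Profitabilities (E/h, kJ/s): B 1.08, H 0.834, C 0.566, E 0.431. Add prey in this order while the next type's profitability exceeds the intake rate on those already taken.
Rate on top 1: 0.2442. H: 0.834 > 0.2442 → include.
Rate on top 2: 0.3148. C: 0.566 > 0.3148 → include.
Rate on top 3: 0.3627. E: 0.431 > 0.3627 → include.
Optimal diet: B, H, C, E — 4 of 4 types.

4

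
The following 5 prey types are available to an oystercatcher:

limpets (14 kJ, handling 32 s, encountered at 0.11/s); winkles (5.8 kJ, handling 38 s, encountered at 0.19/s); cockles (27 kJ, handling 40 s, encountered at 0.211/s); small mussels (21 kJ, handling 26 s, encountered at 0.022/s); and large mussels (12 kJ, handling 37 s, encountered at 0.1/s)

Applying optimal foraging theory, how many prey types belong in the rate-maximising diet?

2

Profitabilities (E/h, kJ/s): small mussels 0.808, cockles 0.675, limpets 0.438, large mussels 0.324, winkles 0.153. Add prey in this order while the next type's profitability exceeds the intake rate on those already taken.
Rate on top 1: 0.2939. cockles: 0.675 > 0.2939 → include.
Rate on top 2: 0.6152. limpets: 0.438 < 0.6152 → exclude; stop.
Optimal diet: small mussels, cockles — 2 of 5 types.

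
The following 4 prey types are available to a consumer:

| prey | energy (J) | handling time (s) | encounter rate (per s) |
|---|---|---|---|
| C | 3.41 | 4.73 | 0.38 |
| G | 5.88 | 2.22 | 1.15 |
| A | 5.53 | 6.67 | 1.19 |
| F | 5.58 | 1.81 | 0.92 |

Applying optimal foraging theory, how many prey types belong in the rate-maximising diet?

2

Profitabilities (E/h, J/s): F 3.08, G 2.65, A 0.829, C 0.721. Add prey in this order while the next type's profitability exceeds the intake rate on those already taken.
Rate on top 1: 1.926. G: 2.65 > 1.926 → include.
Rate on top 2: 2.28. A: 0.829 < 2.28 → exclude; stop.
Optimal diet: F, G — 2 of 4 types.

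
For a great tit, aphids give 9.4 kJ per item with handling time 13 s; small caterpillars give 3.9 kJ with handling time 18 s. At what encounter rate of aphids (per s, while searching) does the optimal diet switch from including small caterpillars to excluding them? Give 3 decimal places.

0.033 per s

The zero-one rule: include small caterpillars iff E₂/h₂ > λE₁/(1+λh₁). Equality gives the switch point.
λE₁h₂ = E₂ + λE₂h₁ ⇒ λ = E₂/(E₁h₂ − E₂h₁) = 3.9/(169.2 − 50.7) = 0.03291 per s.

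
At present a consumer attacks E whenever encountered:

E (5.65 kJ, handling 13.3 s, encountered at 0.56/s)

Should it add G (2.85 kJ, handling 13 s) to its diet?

Intake rate on the current diet: R = (0.56×5.65) / (1 + 0.56×13.3) = 3.164/8.448 = 0.3745 kJ/s.
Profitability of G: 2.85/13 = 0.2192 kJ/s.
0.2192 < 0.3745, so adding G would lower the average — exclude it.

No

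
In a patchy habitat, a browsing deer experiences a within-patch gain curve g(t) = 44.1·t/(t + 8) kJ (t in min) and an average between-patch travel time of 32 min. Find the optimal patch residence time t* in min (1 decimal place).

Optimal t* satisfies g'(t*) = g(t*)/(T + t*).
g'(t) = 44.1·8/(t + 8)². Setting 44.1·8/(t+8)² = 44.1t/[(t+8)(32+t)] gives 8(32+t) = t(t+8), so t² = 8×32 = 256.
t* = √256 = 16 min.

16.0 min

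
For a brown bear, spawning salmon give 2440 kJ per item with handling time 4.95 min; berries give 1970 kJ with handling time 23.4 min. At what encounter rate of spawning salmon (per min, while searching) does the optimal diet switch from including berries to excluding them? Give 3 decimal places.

0.042 per min

The zero-one rule: include berries iff E₂/h₂ > λE₁/(1+λh₁). Equality gives the switch point.
λE₁h₂ = E₂ + λE₂h₁ ⇒ λ = E₂/(E₁h₂ − E₂h₁) = 1970/(5.71e+04 − 9752) = 0.04161 per min.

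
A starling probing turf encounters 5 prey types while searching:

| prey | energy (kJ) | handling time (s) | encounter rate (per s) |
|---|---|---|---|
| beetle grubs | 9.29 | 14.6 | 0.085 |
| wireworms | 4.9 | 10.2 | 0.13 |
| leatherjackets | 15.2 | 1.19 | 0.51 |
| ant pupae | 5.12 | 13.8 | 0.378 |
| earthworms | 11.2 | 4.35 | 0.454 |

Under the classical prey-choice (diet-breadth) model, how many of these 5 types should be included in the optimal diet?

Profitabilities (E/h, kJ/s): leatherjackets 12.8, earthworms 2.57, beetle grubs 0.636, wireworms 0.48, ant pupae 0.371. Add prey in this order while the next type's profitability exceeds the intake rate on those already taken.
Rate on top 1: 4.824. earthworms: 2.57 < 4.824 → exclude; stop.
Optimal diet: leatherjackets — 1 of 5 types.

1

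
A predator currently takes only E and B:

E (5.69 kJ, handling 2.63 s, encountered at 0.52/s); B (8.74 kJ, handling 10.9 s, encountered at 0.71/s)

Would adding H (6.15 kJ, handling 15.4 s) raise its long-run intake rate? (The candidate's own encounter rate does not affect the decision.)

Current rate: (0.52×5.69 + 0.71×8.74)/(1 + 0.52×2.63 + 0.71×10.9) = 0.9068 kJ/s.
H: E/h = 6.15/15.4 = 0.3994 kJ/s.
Since 0.3994 < R, time spent handling H is better spent searching.

No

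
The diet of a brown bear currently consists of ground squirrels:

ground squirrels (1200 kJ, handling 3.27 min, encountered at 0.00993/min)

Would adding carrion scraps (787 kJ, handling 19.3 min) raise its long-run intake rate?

On ground squirrels alone, R = ΣλE/(1+Σλh) = 11.92/1.032 = 11.54 kJ/min.
carrion scraps: E/h = 787/19.3 = 40.78 kJ/min.
Since 40.78 > R, including carrion scraps increases the long-run rate.

Yes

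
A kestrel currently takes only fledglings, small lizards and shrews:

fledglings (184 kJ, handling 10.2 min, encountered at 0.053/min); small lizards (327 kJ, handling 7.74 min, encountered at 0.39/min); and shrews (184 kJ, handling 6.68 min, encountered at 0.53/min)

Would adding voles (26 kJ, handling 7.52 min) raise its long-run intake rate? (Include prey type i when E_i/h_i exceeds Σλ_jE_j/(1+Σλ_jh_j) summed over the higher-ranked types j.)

No

On fledglings, small lizards and shrews alone, R = ΣλE/(1+Σλh) = 234.8/8.1 = 28.99 kJ/min.
Profitability of voles: 26/7.52 = 3.457 kJ/min.
Since 3.457 < R, time spent handling voles is better spent searching.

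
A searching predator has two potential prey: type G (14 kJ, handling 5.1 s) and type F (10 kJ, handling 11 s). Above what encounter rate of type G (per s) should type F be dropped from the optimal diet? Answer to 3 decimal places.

0.097 per s

Drop type F once their profitability E₂/h₂ falls below the rate achievable on type G alone: E₂/h₂ = λE₁/(1 + λh₁).
Solve for λ: λE₁h₂ = E₂(1 + λh₁) → λ(E₁h₂ − E₂h₁) = E₂ → λ = E₂/(E₁h₂ − E₂h₁).
λ = 10/(14×11 − 10×5.1) = 10/103 = 0.09709 per s.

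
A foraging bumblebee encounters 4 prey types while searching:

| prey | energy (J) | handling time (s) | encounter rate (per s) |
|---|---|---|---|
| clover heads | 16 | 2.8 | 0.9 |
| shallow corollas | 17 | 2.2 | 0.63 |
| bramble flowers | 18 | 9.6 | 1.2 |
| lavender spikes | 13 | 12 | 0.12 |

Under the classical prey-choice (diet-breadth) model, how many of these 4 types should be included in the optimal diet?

2

E/h in descending order: shallow corollas 7.73, clover heads 5.71, bramble flowers 1.88, lavender spikes 1.08 J/s. The optimal diet is the largest prefix of this list for which every included type satisfies E_i/h_i > R on the types above it.
Rate on top 1: 4.489. clover heads: 5.71 > 4.489 → include.
Rate on top 2: 5.118. bramble flowers: 1.88 < 5.118 → exclude; stop.
Optimal diet: shallow corollas, clover heads — 2 of 4 types.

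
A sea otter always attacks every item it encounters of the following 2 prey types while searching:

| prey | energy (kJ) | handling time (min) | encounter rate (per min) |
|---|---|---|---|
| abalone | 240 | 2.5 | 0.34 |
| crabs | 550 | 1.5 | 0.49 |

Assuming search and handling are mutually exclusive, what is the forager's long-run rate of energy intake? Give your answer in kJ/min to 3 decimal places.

135.822 kJ/min

R = Σλ_iE_i / (1 + Σλ_ih_i)
Numerator: 0.34×240 + 0.49×550 = 351.1
Denominator: 1 + 0.34×2.5 + 0.49×1.5 = 2.585
R = 351.1/2.585 = 135.8 kJ/min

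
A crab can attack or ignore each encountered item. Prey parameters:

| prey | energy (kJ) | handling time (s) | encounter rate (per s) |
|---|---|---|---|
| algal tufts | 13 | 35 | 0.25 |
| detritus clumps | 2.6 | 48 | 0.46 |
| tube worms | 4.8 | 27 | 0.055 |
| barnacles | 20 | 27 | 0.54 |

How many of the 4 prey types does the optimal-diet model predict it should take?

Rank by E/h (kJ/s): barnacles 0.741, algal tufts 0.371, tube worms 0.178, detritus clumps 0.0542. Include each in turn until the next type's E/h falls below the running intake rate.
Rate on top 1: 0.6932. algal tufts: 0.371 < 0.6932 → exclude; stop.
Optimal diet: barnacles — 1 of 4 types.

1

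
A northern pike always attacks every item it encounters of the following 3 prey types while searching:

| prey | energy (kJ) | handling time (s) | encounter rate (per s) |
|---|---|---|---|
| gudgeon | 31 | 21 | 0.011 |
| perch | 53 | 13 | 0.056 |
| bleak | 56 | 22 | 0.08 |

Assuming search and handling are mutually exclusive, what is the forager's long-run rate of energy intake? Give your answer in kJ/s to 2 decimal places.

2.09 kJ/s

Energy encountered per unit search time: 0.011×31 + 0.056×53 + 0.08×56 = 7.789 kJ/s.
Handling time per unit search time: 0.011×21 + 0.056×13 + 0.08×22 = 2.719.
Rate = 7.789/(1 + 2.719) = 2.094 kJ/s.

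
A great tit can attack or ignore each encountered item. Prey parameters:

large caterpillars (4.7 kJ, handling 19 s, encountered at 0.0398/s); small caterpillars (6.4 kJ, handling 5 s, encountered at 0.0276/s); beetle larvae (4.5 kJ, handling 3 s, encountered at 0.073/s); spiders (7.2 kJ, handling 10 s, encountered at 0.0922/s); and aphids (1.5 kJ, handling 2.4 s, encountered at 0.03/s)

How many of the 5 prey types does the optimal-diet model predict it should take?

Profitabilities (E/h, kJ/s): beetle larvae 1.5, small caterpillars 1.28, spiders 0.72, aphids 0.625, large caterpillars 0.247. Add prey in this order while the next type's profitability exceeds the intake rate on those already taken.
Rate on top 1: 0.2695. small caterpillars: 1.28 > 0.2695 → include.
Rate on top 2: 0.3722. spiders: 0.72 > 0.3722 → include.
Rate on top 3: 0.5129. aphids: 0.625 > 0.5129 → include.
Rate on top 4: 0.5164. large caterpillars: 0.247 < 0.5164 → exclude; stop.
Optimal diet: beetle larvae, small caterpillars, spiders, aphids — 4 of 5 types.

4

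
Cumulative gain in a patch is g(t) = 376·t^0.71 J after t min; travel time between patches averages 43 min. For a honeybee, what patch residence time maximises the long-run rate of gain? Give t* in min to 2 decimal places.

105.28 min

Optimal t* satisfies g'(t*) = g(t*)/(T + t*).
g'(t) = 0.71·376·t^-0.29. Setting 0.71·376·t^-0.29 = 376·t^0.71/(43+t) gives 0.71(43+t) = t, so 0.29·t = 0.71×43.
t* = 0.71×43/0.29 = 105.3 min.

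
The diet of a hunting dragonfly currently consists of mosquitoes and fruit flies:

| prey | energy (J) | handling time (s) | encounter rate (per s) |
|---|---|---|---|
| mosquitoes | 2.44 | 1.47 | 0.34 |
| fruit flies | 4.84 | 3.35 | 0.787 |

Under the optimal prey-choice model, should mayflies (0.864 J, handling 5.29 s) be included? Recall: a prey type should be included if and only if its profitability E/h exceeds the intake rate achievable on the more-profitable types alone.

No

Current rate: (0.34×2.44 + 0.787×4.84)/(1 + 0.34×1.47 + 0.787×3.35) = 1.121 J/s.
Profitability of mayflies: 0.864/5.29 = 0.1633 J/s.
Since 0.1633 < R, time spent handling mayflies is better spent searching.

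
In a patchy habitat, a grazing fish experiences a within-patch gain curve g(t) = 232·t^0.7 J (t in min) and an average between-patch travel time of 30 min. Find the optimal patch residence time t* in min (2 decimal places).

Optimal t* satisfies g'(t*) = g(t*)/(T + t*).
g'(t) = 0.7·232·t^-0.3. Setting 0.7·232·t^-0.3 = 232·t^0.7/(30+t) gives 0.7(30+t) = t, so 0.30·t = 0.7×30.
t* = 0.7×30/0.30 = 70 min.

70.00 min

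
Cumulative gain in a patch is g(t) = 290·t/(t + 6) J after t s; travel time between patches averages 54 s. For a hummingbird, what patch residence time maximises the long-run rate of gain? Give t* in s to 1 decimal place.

18.0 s

Optimal t* satisfies g'(t*) = g(t*)/(T + t*).
g'(t) = 290·6/(t + 6)². Setting 290·6/(t+6)² = 290t/[(t+6)(54+t)] gives 6(54+t) = t(t+6), so t² = 6×54 = 324.
t* = √324 = 18 s.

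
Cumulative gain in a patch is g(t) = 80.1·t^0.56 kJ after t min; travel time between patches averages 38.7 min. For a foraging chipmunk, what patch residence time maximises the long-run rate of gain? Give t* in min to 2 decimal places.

Maximise g(t)/(T+t): set derivative to zero → g'(t)(T+t) = g(t).
g'(t) = 0.56·80.1·t^-0.44. Setting 0.56·80.1·t^-0.44 = 80.1·t^0.56/(38.7+t) gives 0.56(38.7+t) = t, so 0.44·t = 0.56×38.7.
t* = 0.56×38.7/0.44 = 49.25 min.

49.25 min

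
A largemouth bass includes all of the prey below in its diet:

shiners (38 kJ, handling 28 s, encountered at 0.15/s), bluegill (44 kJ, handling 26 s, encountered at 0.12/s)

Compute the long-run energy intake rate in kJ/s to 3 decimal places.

R = (0.15×38 + 0.12×44) / (1 + 0.15×28 + 0.12×26) = 10.98/8.32 = 1.32 kJ/s.

1.320 kJ/s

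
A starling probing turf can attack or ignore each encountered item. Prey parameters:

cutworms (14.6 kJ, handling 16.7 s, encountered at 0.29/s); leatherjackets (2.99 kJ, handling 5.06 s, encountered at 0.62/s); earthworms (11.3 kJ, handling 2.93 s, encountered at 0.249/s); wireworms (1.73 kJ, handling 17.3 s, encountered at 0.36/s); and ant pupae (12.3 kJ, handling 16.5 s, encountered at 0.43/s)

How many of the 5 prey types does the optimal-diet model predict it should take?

Profitabilities (E/h, kJ/s): earthworms 3.86, cutworms 0.874, ant pupae 0.745, leatherjackets 0.591, wireworms 0.1. Add prey in this order while the next type's profitability exceeds the intake rate on those already taken.
Rate on top 1: 1.627. cutworms: 0.874 < 1.627 → exclude; stop.
Optimal diet: earthworms — 1 of 5 types.

1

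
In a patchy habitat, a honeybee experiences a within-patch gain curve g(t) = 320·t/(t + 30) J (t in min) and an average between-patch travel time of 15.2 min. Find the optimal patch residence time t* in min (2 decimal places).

By the marginal value theorem, leave when the instantaneous gain rate g'(t) equals the habitat-wide average g(t)/(T + t).
g'(t) = 320·30/(t + 30)². Setting 320·30/(t+30)² = 320t/[(t+30)(15.2+t)] gives 30(15.2+t) = t(t+30), so t² = 30×15.2 = 456.
t* = √456 = 21.35 min.

21.35 min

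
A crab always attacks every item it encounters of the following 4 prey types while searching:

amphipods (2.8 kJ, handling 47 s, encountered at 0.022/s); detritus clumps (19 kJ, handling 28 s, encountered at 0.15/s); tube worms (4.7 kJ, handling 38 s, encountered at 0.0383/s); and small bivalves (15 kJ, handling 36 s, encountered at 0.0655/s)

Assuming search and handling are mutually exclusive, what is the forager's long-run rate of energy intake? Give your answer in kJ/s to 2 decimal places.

R = Σλ_iE_i / (1 + Σλ_ih_i)
Numerator: 0.022×2.8 + 0.15×19 + 0.0383×4.7 + 0.0655×15 = 4.074
Denominator: 1 + 0.022×47 + 0.15×28 + 0.0383×38 + 0.0655×36 = 10.05
R = 4.074/10.05 = 0.4055 kJ/s

0.41 kJ/s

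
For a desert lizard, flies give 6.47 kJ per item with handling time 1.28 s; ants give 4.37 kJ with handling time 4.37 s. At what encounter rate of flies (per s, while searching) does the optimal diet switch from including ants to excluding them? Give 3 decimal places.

0.193 per s

At the threshold, the rate on flies alone equals the profitability of ants: λ·6.47/(1 + λ·1.28) = 4.37/4.37 = 1.
Rearranging, λ(6.47 − 1×1.28) = 1, so λ = 1/5.19 = 0.1927 per s.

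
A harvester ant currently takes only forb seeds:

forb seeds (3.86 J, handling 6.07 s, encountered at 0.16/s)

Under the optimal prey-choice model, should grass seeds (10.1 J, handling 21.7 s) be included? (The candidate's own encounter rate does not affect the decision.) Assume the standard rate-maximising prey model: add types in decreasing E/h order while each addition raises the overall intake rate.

Yes

Intake rate on the current diet: R = (0.16×3.86) / (1 + 0.16×6.07) = 0.6176/1.971 = 0.3133 J/s.
Profitability of grass seeds: 10.1/21.7 = 0.4654 J/s.
0.4654 > 0.3133, so adding grass seeds raises the average — include it.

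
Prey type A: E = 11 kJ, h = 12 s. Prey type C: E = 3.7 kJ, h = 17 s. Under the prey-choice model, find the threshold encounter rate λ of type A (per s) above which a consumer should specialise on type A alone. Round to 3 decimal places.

0.026 per s

At the threshold, the rate on type A alone equals the profitability of type C: λ·11/(1 + λ·12) = 3.7/17 = 0.2176.
Rearranging, λ(11 − 0.2176×12) = 0.2176, so λ = 0.2176/8.388 = 0.02595 per s.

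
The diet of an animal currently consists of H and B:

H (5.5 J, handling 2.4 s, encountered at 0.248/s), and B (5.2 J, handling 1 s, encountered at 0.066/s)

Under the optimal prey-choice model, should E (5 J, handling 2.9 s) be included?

Intake rate on the current diet: R = (0.248×5.5 + 0.066×5.2) / (1 + 0.248×2.4 + 0.066×1) = 1.707/1.661 = 1.028 J/s.
E: E/h = 5/2.9 = 1.724 J/s.
Since 1.724 > R, including E increases the long-run rate.

Yes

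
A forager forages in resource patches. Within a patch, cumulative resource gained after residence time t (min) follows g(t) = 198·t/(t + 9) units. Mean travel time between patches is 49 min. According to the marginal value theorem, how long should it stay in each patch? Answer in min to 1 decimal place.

21.0 min

By the marginal value theorem, leave when the instantaneous gain rate g'(t) equals the habitat-wide average g(t)/(T + t).
g'(t) = 198·9/(t + 9)². Setting 198·9/(t+9)² = 198t/[(t+9)(49+t)] gives 9(49+t) = t(t+9), so t² = 9×49 = 441.
t* = √441 = 21 min.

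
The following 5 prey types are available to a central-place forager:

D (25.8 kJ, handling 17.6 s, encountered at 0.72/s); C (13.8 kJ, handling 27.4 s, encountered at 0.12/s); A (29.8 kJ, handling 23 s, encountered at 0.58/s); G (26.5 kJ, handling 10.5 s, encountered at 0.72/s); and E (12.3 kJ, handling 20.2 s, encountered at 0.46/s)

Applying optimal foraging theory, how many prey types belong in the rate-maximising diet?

Rank by E/h (kJ/s): G 2.52, D 1.47, A 1.3, E 0.609, C 0.504. Include each in turn until the next type's E/h falls below the running intake rate.
Rate on top 1: 2.229. D: 1.47 < 2.229 → exclude; stop.
Optimal diet: G — 1 of 5 types.

1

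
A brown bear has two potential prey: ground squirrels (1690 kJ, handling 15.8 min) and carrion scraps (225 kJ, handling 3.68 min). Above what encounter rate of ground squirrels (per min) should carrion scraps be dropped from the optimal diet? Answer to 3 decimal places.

0.084 per min

The zero-one rule: include carrion scraps iff E₂/h₂ > λE₁/(1+λh₁). Equality gives the switch point.
λE₁h₂ = E₂ + λE₂h₁ ⇒ λ = E₂/(E₁h₂ − E₂h₁) = 225/(6219 − 3555) = 0.08445 per min.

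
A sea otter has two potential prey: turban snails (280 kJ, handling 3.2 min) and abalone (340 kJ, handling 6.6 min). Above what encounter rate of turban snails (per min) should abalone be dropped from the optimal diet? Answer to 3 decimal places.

The zero-one rule: include abalone iff E₂/h₂ > λE₁/(1+λh₁). Equality gives the switch point.
λE₁h₂ = E₂ + λE₂h₁ ⇒ λ = E₂/(E₁h₂ − E₂h₁) = 340/(1848 − 1088) = 0.4474 per min.

0.447 per min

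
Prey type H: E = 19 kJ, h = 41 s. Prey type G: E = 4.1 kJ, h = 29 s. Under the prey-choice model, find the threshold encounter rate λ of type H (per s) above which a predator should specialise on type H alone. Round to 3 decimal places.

0.011 per s

At the threshold, the rate on type H alone equals the profitability of type G: λ·19/(1 + λ·41) = 4.1/29 = 0.1414.
Rearranging, λ(19 − 0.1414×41) = 0.1414, so λ = 0.1414/13.2 = 0.01071 per s.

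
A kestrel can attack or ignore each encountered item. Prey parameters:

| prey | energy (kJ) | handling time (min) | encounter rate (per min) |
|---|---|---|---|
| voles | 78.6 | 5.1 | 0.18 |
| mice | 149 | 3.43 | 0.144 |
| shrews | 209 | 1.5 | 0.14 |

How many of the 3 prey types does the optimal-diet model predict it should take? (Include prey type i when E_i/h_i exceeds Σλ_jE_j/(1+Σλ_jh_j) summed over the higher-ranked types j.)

2

Profitabilities (E/h, kJ/min): shrews 139, mice 43.4, voles 15.4. Add prey in this order while the next type's profitability exceeds the intake rate on those already taken.
Rate on top 1: 24.18. mice: 43.4 > 24.18 → include.
Rate on top 2: 29.76. voles: 15.4 < 29.76 → exclude; stop.
Optimal diet: shrews, mice — 2 of 3 types.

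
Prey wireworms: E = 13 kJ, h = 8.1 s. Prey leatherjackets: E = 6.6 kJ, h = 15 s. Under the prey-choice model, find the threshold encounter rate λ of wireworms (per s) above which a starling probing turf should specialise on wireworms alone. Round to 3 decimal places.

0.047 per s

The zero-one rule: include leatherjackets iff E₂/h₂ > λE₁/(1+λh₁). Equality gives the switch point.
λE₁h₂ = E₂ + λE₂h₁ ⇒ λ = E₂/(E₁h₂ − E₂h₁) = 6.6/(195 − 53.46) = 0.04663 per s.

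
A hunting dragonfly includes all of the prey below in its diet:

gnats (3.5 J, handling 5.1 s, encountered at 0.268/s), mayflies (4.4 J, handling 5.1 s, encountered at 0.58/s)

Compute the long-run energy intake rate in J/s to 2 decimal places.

R = Σλ_iE_i / (1 + Σλ_ih_i)
Numerator: 0.268×3.5 + 0.58×4.4 = 3.49
Denominator: 1 + 0.268×5.1 + 0.58×5.1 = 5.325
R = 3.49/5.325 = 0.6554 J/s

0.66 J/s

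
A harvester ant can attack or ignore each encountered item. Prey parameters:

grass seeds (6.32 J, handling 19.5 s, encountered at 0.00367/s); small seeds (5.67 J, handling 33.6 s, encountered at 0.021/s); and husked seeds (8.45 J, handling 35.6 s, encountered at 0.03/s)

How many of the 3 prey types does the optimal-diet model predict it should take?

3

Profitabilities (E/h, J/s): grass seeds 0.324, husked seeds 0.237, small seeds 0.169. Add prey in this order while the next type's profitability exceeds the intake rate on those already taken.
Rate on top 1: 0.02165. husked seeds: 0.237 > 0.02165 → include.
Rate on top 2: 0.1293. small seeds: 0.169 > 0.1293 → include.
Optimal diet: grass seeds, husked seeds, small seeds — 3 of 3 types.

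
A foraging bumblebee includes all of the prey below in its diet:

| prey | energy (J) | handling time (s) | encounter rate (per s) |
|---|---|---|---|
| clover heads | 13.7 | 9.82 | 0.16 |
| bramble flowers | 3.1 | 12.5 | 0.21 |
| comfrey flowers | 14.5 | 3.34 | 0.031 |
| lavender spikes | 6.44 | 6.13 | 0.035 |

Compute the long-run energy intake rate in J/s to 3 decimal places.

R = (0.16×13.7 + 0.21×3.1 + 0.031×14.5 + 0.035×6.44) / (1 + 0.16×9.82 + 0.21×12.5 + 0.031×3.34 + 0.035×6.13) = 3.518/5.514 = 0.638 J/s.

0.638 J/s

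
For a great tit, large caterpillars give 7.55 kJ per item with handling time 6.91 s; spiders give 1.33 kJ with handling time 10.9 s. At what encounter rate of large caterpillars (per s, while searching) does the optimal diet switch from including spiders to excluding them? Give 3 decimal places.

The zero-one rule: include spiders iff E₂/h₂ > λE₁/(1+λh₁). Equality gives the switch point.
λE₁h₂ = E₂ + λE₂h₁ ⇒ λ = E₂/(E₁h₂ − E₂h₁) = 1.33/(82.3 − 9.19) = 0.01819 per s.

0.018 per s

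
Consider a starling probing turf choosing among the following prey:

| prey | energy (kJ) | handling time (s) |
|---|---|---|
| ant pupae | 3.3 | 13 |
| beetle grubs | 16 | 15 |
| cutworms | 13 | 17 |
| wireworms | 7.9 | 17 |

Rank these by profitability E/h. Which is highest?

beetle grubs

In descending order of E/h:
beetle grubs: 16/15 = 1.07 kJ/s
cutworms: 13/17 = 0.765 kJ/s
wireworms: 7.9/17 = 0.465 kJ/s
ant pupae: 3.3/13 = 0.254 kJ/s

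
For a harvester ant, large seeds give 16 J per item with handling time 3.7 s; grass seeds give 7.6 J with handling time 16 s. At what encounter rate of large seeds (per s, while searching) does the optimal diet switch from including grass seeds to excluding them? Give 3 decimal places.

At the threshold, the rate on large seeds alone equals the profitability of grass seeds: λ·16/(1 + λ·3.7) = 7.6/16 = 0.475.
Rearranging, λ(16 − 0.475×3.7) = 0.475, so λ = 0.475/14.24 = 0.03335 per s.

0.033 per s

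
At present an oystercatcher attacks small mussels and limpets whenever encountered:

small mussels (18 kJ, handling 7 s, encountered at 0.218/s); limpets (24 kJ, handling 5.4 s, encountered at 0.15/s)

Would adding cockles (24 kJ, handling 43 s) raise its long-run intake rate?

No

Intake rate on the current diet: R = (0.218×18 + 0.15×24) / (1 + 0.218×7 + 0.15×5.4) = 7.524/3.336 = 2.255 kJ/s.
Profitability of cockles: 24/43 = 0.5581 kJ/s.
Since 0.5581 < R, time spent handling cockles is better spent searching.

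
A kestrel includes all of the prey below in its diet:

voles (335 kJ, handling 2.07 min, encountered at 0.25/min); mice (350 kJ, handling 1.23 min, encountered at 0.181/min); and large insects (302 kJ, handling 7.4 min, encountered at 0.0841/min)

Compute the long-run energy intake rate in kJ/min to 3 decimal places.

Energy encountered per unit search time: 0.25×335 + 0.181×350 + 0.0841×302 = 172.5 kJ/min.
Handling time per unit search time: 0.25×2.07 + 0.181×1.23 + 0.0841×7.4 = 1.362.
Rate = 172.5/(1 + 1.362) = 73.02 kJ/min.

73.016 kJ/min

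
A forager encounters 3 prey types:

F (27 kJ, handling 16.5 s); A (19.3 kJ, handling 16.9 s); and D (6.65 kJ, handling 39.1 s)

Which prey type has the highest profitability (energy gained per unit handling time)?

F

In descending order of E/h:
F: 27/16.5 = 1.64 kJ/s
A: 19.3/16.9 = 1.14 kJ/s
D: 6.65/39.1 = 0.17 kJ/s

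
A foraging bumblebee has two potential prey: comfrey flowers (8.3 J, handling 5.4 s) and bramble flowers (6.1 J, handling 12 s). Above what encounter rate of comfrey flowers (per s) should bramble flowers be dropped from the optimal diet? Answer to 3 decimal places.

The zero-one rule: include bramble flowers iff E₂/h₂ > λE₁/(1+λh₁). Equality gives the switch point.
λE₁h₂ = E₂ + λE₂h₁ ⇒ λ = E₂/(E₁h₂ − E₂h₁) = 6.1/(99.6 − 32.94) = 0.09151 per s.

0.092 per s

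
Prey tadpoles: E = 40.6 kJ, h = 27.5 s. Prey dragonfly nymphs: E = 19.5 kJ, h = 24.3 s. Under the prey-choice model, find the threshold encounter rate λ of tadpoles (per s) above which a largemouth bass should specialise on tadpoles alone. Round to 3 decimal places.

Drop dragonfly nymphs once their profitability E₂/h₂ falls below the rate achievable on tadpoles alone: E₂/h₂ = λE₁/(1 + λh₁).
Solve for λ: λE₁h₂ = E₂(1 + λh₁) → λ(E₁h₂ − E₂h₁) = E₂ → λ = E₂/(E₁h₂ − E₂h₁).
λ = 19.5/(40.6×24.3 − 19.5×27.5) = 19.5/450.3 = 0.0433 per s.

0.043 per s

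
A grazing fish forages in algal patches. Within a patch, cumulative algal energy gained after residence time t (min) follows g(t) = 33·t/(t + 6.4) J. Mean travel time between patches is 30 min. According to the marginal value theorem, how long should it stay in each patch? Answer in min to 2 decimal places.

13.86 min

Optimal t* satisfies g'(t*) = g(t*)/(T + t*).
g'(t) = 33·6.4/(t + 6.4)². Setting 33·6.4/(t+6.4)² = 33t/[(t+6.4)(30+t)] gives 6.4(30+t) = t(t+6.4), so t² = 6.4×30 = 192.
t* = √192 = 13.86 min.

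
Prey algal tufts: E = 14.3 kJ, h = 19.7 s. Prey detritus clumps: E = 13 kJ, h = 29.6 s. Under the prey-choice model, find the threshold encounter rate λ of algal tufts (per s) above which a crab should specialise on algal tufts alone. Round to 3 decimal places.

0.078 per s

Drop detritus clumps once their profitability E₂/h₂ falls below the rate achievable on algal tufts alone: E₂/h₂ = λE₁/(1 + λh₁).
Solve for λ: λE₁h₂ = E₂(1 + λh₁) → λ(E₁h₂ − E₂h₁) = E₂ → λ = E₂/(E₁h₂ − E₂h₁).
λ = 13/(14.3×29.6 − 13×19.7) = 13/167.2 = 0.07776 per s.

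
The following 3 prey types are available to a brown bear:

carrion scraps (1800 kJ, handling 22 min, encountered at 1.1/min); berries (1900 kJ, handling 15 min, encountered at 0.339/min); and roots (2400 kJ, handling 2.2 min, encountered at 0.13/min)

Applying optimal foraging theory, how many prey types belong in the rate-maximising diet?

E/h in descending order: roots 1.09e+03, berries 127, carrion scraps 81.8 kJ/min. The optimal diet is the largest prefix of this list for which every included type satisfies E_i/h_i > R on the types above it.
Rate on top 1: 242.6. berries: 127 < 242.6 → exclude; stop.
Optimal diet: roots — 1 of 3 types.

1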